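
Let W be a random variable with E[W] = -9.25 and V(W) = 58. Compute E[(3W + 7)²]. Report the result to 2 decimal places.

952.56

E[3W + 7] = 3·-9.25 + 7 = -20.75
V(3W + 7) = (3)²·58 = 522
E[(3W + 7)²] = V((3W + 7)) + (E[(3W + 7)])² = 522 + (-20.75)² = 952.5625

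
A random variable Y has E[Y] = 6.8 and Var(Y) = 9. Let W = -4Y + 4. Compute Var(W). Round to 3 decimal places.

144.000

Var(-4Y + 4) = (-4)²·Var(Y) = 16·9 = 144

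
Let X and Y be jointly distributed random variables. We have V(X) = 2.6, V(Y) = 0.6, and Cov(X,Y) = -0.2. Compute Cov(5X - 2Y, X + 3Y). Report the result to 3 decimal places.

6.800

Cov(5X - 2Y, X + 3Y) = (5)(1)V(X) + (-2)(3)V(Y) + [(5)(3) + (-2)(1)]Cov(X,Y)
= 5·2.6 + -6·0.6 + 13·-0.2 = 6.8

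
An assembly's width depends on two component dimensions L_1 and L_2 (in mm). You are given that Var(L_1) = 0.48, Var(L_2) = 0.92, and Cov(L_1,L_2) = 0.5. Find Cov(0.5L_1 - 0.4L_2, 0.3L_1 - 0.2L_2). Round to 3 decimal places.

Cov(0.5L_1 - 0.4L_2, 0.3L_1 - 0.2L_2) = (0.5)(0.3)Var(L_1) + (-0.4)(-0.2)Var(L_2) + [(0.5)(-0.2) + (-0.4)(0.3)]Cov(L_1,L_2)
= 0.15·0.48 + 0.08·0.92 + -0.22·0.5 = 0.0356

0.036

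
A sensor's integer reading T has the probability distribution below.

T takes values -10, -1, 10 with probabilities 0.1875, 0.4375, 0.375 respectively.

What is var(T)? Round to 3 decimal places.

E[T] = (-10)(0.1875) + (-1)(0.4375) + (10)(0.375) = 1.4375
E[T²] = (-10)²(0.1875) + (-1)²(0.4375) + (10)²(0.375) = 56.6875
var(T) = E[T²] − (E[T])² = 56.6875 − (1.4375)² = 54.62109375

54.621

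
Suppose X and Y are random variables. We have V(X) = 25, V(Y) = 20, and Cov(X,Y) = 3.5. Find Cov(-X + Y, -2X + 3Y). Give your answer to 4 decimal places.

92.5000

Cov(-X + Y, -2X + 3Y) = (-1)(-2)V(X) + (1)(3)V(Y) + [(-1)(3) + (1)(-2)]Cov(X,Y)
= 2·25 + 3·20 + -5·3.5 = 92.5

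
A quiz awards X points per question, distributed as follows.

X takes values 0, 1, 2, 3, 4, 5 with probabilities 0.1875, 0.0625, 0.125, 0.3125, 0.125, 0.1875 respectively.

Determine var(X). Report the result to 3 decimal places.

2.840

E[X] = (0)(0.1875) + (1)(0.0625) + (2)(0.125) + (3)(0.3125) + (4)(0.125) + (5)(0.1875) = 2.6875
E[X²] = (0)²(0.1875) + (1)²(0.0625) + (2)²(0.125) + (3)²(0.3125) + (4)²(0.125) + (5)²(0.1875) = 10.0625
var(X) = E[X²] − (E[X])² = 10.0625 − (2.6875)² = 2.83984375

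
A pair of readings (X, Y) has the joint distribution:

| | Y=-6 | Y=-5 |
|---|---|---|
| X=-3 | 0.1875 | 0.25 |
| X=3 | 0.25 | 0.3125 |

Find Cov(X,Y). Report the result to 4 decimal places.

-0.0234

E[X] = 0.375,  E[Y] = -5.4375
E[XY] = -2.0625
Cov(X,Y) = E[XY] − E[X]E[Y] = -2.0625 − (0.375)(-5.4375) = -0.0234375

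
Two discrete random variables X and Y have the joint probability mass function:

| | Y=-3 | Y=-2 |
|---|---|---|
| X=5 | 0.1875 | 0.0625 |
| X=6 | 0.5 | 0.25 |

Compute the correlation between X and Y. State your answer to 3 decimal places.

0.078

E[X] = 5.75,  E[Y] = -2.6875
E[XY] = -15.4375
Cov(X,Y) = E[XY] − E[X]E[Y] = -15.4375 − (5.75)(-2.6875) = 0.015625
var(X) = 0.1875,  var(Y) = 0.21484375
ρ = 0.015625 / √(0.1875·0.21484375) ≈ 0.078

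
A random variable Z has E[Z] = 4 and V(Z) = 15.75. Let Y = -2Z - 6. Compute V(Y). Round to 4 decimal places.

63.0000

V(-2Z - 6) = (-2)²·V(Z) = 4·15.75 = 63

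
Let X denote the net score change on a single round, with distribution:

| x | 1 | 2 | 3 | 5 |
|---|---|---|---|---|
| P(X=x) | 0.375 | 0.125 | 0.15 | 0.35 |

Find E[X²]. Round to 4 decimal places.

E[X²] = (1)²(0.375) + (2)²(0.125) + (3)²(0.15) + (5)²(0.35) = 10.975

10.9750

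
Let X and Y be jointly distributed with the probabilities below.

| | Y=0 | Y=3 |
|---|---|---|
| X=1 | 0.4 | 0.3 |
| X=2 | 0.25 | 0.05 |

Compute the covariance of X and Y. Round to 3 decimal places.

-0.165

E[X] = 1.3,  E[Y] = 1.05
E[XY] = 1.2
Cov(X,Y) = E[XY] − E[X]E[Y] = 1.2 − (1.3)(1.05) = -0.165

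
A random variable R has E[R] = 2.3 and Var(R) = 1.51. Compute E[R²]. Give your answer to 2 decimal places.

6.80

E[R²] = Var(R) + (E[R])² = 1.51 + (2.3)² = 6.8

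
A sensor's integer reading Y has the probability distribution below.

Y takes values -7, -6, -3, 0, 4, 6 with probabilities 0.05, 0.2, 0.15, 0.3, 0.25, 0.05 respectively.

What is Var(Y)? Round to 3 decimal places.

E[Y] = (-7)(0.05) + (-6)(0.2) + (-3)(0.15) + (0)(0.3) + (4)(0.25) + (6)(0.05) = -0.7
E[Y²] = (-7)²(0.05) + (-6)²(0.2) + (-3)²(0.15) + (0)²(0.3) + (4)²(0.25) + (6)²(0.05) = 16.8
Var(Y) = E[Y²] − (E[Y])² = 16.8 − (-0.7)² = 16.31

16.310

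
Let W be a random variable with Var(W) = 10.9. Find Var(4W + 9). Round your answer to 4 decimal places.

174.4000

Var(4W + 9) = (4)²·Var(W) = 16·10.9 = 174.4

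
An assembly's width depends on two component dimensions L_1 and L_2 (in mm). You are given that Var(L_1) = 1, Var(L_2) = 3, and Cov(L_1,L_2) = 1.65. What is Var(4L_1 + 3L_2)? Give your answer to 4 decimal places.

Var(4L_1 + 3L_2) = (4)²·Var(L_1) + (3)²·Var(L_2) + 2·(4)·(3)·Cov(L_1,L_2)
= 16·1 + 9·3 + 24·1.65 = 82.6

82.6000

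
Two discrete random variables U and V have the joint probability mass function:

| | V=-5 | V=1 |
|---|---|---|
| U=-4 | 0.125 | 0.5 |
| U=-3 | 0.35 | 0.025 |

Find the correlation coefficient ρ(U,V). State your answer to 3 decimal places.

E[U] = -3.625,  E[V] = -1.85
E[UV] = 5.675
Cov(U,V) = E[UV] − E[U]E[V] = 5.675 − (-3.625)(-1.85) = -1.03125
Var(U) = 0.234375,  Var(V) = 8.9775
ρ = -1.03125 / √(0.234375·8.9775) ≈ -0.711

-0.711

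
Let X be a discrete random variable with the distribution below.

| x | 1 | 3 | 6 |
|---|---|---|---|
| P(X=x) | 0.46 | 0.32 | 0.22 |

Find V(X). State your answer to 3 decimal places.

E[X] = (1)(0.46) + (3)(0.32) + (6)(0.22) = 2.74
E[X²] = (1)²(0.46) + (3)²(0.32) + (6)²(0.22) = 11.26
V(X) = E[X²] − (E[X])² = 11.26 − (2.74)² = 3.7524

3.752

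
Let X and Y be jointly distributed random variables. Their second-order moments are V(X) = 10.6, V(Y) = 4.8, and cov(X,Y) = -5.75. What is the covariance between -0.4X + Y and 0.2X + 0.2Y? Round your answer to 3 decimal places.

-0.578

cov(-0.4X + Y, 0.2X + 0.2Y) = (-0.4)(0.2)V(X) + (1)(0.2)V(Y) + [(-0.4)(0.2) + (1)(0.2)]cov(X,Y)
= -0.08·10.6 + 0.2·4.8 + 0.12·-5.75 = -0.578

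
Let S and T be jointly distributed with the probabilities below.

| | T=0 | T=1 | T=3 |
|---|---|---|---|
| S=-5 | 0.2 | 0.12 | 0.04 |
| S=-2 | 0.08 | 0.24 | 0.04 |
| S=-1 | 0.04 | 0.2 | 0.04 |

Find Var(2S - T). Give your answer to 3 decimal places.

10.970

E[S] = -2.8,  E[T] = 0.92,  E[ST] = -2.24
Var(S) = 10.72 − (-2.8)² = 2.88;  Var(T) = 1.64 − (0.92)² = 0.7936
Cov(S,T) = -2.24 − (-2.8)(0.92) = 0.336
Var(2S - T) = (2)²·2.88 + (-1)²·0.7936 + 2·(2)·(-1)·0.336 = 10.9696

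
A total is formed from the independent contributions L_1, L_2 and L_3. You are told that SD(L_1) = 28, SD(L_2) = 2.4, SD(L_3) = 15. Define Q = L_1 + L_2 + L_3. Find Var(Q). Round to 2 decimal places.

1014.76

Var(L_1) = 784, Var(L_2) = 5.76, Var(L_3) = 225
By independence, Var(Q) = (1)²Var(L_1) + (1)²Var(L_2) + (1)²Var(L_3)
= (1)²·784 + (1)²·5.76 + (1)²·225 = 1014.76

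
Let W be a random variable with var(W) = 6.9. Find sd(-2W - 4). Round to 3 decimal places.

5.254

var(-2W - 4) = (-2)²·6.9 = 27.6
sd(-2W - 4) = √27.6 ≈ 5.254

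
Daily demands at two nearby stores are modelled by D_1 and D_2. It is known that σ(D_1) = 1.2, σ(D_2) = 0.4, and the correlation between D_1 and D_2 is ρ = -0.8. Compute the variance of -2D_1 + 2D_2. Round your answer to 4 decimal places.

Var(D_1) = (1.2)² = 1.44;  Var(D_2) = (0.4)² = 0.16
cov(D_1,D_2) = ρ·σ(D_1)·σ(D_2) = -0.8·1.2·0.4 = -0.384
Var(-2D_1 + 2D_2) = (-2)²·Var(D_1) + (2)²·Var(D_2) + 2·(-2)·(2)·cov(D_1,D_2)
= 4·1.44 + 4·0.16 + -8·-0.384 = 9.472

9.4720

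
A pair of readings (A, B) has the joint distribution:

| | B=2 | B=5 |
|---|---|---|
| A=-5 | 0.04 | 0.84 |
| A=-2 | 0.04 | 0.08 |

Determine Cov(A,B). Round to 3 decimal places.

-0.274

E[A] = -4.64,  E[B] = 4.76
E[AB] = -22.36
Cov(A,B) = E[AB] − E[A]E[B] = -22.36 − (-4.64)(4.76) = -0.2736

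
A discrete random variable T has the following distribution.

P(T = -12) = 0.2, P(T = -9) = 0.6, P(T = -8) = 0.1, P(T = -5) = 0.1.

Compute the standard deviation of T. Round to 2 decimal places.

1.87

E[T] = (-12)(0.2) + (-9)(0.6) + (-8)(0.1) + (-5)(0.1) = -9.1
E[T²] = (-12)²(0.2) + (-9)²(0.6) + (-8)²(0.1) + (-5)²(0.1) = 86.3
Var(T) = E[T²] − (E[T])² = 86.3 − (-9.1)² = 3.49
SD(T) = √3.49 ≈ 1.87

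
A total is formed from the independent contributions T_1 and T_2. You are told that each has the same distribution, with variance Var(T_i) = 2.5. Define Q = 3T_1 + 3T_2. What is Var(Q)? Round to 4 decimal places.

By independence, Var(Q) = (3)²Var(T_1) + (3)²Var(T_2)
= (3)²·2.5 + (3)²·2.5 = 45

45.0000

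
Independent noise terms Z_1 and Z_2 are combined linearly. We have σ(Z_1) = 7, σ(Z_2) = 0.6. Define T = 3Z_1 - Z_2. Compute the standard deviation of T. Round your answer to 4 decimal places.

Var(Z_1) = 49, Var(Z_2) = 0.36
By independence, Var(T) = (3)²Var(Z_1) + (-1)²Var(Z_2)
= (3)²·49 + (-1)²·0.36 = 441.36
σ(T) = √441.36 ≈ 21.0086

21.0086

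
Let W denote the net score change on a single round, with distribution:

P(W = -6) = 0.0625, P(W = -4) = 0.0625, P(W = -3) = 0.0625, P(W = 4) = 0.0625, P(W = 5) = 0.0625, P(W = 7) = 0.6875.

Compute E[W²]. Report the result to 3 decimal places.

E[W²] = (-6)²(0.0625) + (-4)²(0.0625) + (-3)²(0.0625) + (4)²(0.0625) + (5)²(0.0625) + (7)²(0.6875) = 40.0625

40.063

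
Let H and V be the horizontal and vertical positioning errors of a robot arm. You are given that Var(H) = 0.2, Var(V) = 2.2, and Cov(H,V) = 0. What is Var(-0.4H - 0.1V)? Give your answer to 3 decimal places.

Var(-0.4H - 0.1V) = (-0.4)²·Var(H) + (-0.1)²·Var(V) + 2·(-0.4)·(-0.1)·Cov(H,V)
= 0.16·0.2 + 0.01·2.2 + 0.08·0 = 0.054

0.054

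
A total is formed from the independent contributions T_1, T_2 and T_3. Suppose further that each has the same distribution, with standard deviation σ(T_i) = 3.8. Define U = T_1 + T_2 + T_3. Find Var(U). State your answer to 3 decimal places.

43.320

Var(T_i) = (3.8)² = 14.44
By independence, Var(U) = (1)²Var(T_1) + (1)²Var(T_2) + (1)²Var(T_3)
= (1)²·14.44 + (1)²·14.44 + (1)²·14.44 = 43.32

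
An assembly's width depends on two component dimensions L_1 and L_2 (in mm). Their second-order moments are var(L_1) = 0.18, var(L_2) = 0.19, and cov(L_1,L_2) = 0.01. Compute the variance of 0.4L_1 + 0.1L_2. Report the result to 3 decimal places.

0.032

var(0.4L_1 + 0.1L_2) = (0.4)²·var(L_1) + (0.1)²·var(L_2) + 2·(0.4)·(0.1)·cov(L_1,L_2)
= 0.16·0.18 + 0.01·0.19 + 0.08·0.01 = 0.0315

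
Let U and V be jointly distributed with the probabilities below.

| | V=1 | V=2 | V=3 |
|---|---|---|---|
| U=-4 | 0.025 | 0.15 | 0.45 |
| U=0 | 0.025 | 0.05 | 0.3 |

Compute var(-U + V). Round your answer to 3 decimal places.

E[U] = -2.5,  E[V] = 2.7,  E[UV] = -6.7
var(U) = 10 − (-2.5)² = 3.75;  var(V) = 7.6 − (2.7)² = 0.31
cov(U,V) = -6.7 − (-2.5)(2.7) = 0.05
var(-U + V) = (-1)²·3.75 + (1)²·0.31 + 2·(-1)·(1)·0.05 = 3.96

3.960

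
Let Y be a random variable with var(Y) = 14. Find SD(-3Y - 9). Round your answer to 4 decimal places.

11.2250

var(-3Y - 9) = (-3)²·14 = 126
SD(-3Y - 9) = √126 ≈ 11.2250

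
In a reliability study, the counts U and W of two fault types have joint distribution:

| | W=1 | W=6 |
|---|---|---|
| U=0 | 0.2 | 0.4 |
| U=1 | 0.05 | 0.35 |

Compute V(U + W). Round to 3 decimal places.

E[U] = 0.4,  E[W] = 4.75,  E[UW] = 2.15
V(U) = 0.4 − (0.4)² = 0.24;  V(W) = 27.25 − (4.75)² = 4.6875
cov(U,W) = 2.15 − (0.4)(4.75) = 0.25
V(U + W) = (1)²·0.24 + (1)²·4.6875 + 2·(1)·(1)·0.25 = 5.4275

5.428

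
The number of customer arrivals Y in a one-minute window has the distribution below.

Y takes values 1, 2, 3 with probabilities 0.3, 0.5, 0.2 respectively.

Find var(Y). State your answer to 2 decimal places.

0.49

E[Y] = (1)(0.3) + (2)(0.5) + (3)(0.2) = 1.9
E[Y²] = (1)²(0.3) + (2)²(0.5) + (3)²(0.2) = 4.1
var(Y) = E[Y²] − (E[Y])² = 4.1 − (1.9)² = 0.49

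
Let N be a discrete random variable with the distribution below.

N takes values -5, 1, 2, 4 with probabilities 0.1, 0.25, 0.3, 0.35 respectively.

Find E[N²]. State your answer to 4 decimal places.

E[N²] = (-5)²(0.1) + (1)²(0.25) + (2)²(0.3) + (4)²(0.35) = 9.55

9.5500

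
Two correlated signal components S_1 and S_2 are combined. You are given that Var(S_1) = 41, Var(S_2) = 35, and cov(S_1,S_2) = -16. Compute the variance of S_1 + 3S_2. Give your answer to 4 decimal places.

260.0000

Var(S_1 + 3S_2) = (1)²·Var(S_1) + (3)²·Var(S_2) + 2·(1)·(3)·cov(S_1,S_2)
= 1·41 + 9·35 + 6·-16 = 260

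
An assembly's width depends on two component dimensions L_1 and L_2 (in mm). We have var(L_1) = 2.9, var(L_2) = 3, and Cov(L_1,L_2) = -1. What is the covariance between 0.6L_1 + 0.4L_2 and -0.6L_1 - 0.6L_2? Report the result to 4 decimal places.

Cov(0.6L_1 + 0.4L_2, -0.6L_1 - 0.6L_2) = (0.6)(-0.6)var(L_1) + (0.4)(-0.6)var(L_2) + [(0.6)(-0.6) + (0.4)(-0.6)]Cov(L_1,L_2)
= -0.36·2.9 + -0.24·3 + -0.6·-1 = -1.164

-1.1640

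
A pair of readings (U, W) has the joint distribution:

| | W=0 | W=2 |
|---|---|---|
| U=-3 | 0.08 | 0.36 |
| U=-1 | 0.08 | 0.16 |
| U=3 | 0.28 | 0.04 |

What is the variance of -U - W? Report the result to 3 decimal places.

4.570

E[U] = -0.6,  E[W] = 1.12,  E[UW] = -2.24
V(U) = 7.08 − (-0.6)² = 6.72;  V(W) = 2.24 − (1.12)² = 0.9856
Cov(U,W) = -2.24 − (-0.6)(1.12) = -1.568
V(-U - W) = (-1)²·6.72 + (-1)²·0.9856 + 2·(-1)·(-1)·-1.568 = 4.5696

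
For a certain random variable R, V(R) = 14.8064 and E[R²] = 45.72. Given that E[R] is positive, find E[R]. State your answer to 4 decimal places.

5.5600

(E[R])² = E[R²] − V(R) = 45.72 − 14.8064 = 30.9136
E[R] = √30.9136 = 5.56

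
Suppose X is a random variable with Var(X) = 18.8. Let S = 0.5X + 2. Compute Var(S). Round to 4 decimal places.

4.7000

Var(0.5X + 2) = (0.5)²·Var(X) = 0.25·18.8 = 4.7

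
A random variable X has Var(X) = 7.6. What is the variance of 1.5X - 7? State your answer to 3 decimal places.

17.100

Var(1.5X - 7) = (1.5)²·Var(X) = 2.25·7.6 = 17.1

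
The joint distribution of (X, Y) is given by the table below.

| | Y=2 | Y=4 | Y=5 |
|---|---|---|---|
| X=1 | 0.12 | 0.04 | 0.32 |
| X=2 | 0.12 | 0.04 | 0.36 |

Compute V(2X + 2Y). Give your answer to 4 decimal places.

E[X] = 1.52,  E[Y] = 4.2,  E[XY] = 6.4
V(X) = 2.56 − (1.52)² = 0.2496;  V(Y) = 19.24 − (4.2)² = 1.6
Cov(X,Y) = 6.4 − (1.52)(4.2) = 0.016
V(2X + 2Y) = (2)²·0.2496 + (2)²·1.6 + 2·(2)·(2)·0.016 = 7.5264

7.5264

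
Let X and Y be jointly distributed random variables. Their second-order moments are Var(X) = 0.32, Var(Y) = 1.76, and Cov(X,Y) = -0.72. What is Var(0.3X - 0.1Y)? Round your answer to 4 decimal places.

Var(0.3X - 0.1Y) = (0.3)²·Var(X) + (-0.1)²·Var(Y) + 2·(0.3)·(-0.1)·Cov(X,Y)
= 0.09·0.32 + 0.01·1.76 + -0.06·-0.72 = 0.0896

0.0896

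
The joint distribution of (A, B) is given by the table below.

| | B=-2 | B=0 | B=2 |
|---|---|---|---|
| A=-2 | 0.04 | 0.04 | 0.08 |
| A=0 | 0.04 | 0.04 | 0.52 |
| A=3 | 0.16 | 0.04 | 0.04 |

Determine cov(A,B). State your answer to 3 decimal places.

E[A] = 0.4,  E[B] = 0.8
E[AB] = -0.88
cov(A,B) = E[AB] − E[A]E[B] = -0.88 − (0.4)(0.8) = -1.2

-1.200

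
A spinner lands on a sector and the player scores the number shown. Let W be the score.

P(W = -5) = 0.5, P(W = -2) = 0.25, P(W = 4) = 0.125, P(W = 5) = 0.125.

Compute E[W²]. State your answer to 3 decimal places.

E[W²] = (-5)²(0.5) + (-2)²(0.25) + (4)²(0.125) + (5)²(0.125) = 18.625

18.625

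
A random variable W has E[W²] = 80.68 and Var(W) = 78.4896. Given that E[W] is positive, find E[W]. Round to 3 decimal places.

(E[W])² = E[W²] − Var(W) = 80.68 − 78.4896 = 2.1904
E[W] = √2.1904 = 1.48

1.480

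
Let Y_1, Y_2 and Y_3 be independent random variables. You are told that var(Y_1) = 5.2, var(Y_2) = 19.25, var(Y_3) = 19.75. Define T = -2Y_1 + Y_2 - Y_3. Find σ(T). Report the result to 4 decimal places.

7.7330

By independence, var(T) = (-2)²var(Y_1) + (1)²var(Y_2) + (-1)²var(Y_3)
= (-2)²·5.2 + (1)²·19.25 + (-1)²·19.75 = 59.8
σ(T) = √59.8 ≈ 7.7330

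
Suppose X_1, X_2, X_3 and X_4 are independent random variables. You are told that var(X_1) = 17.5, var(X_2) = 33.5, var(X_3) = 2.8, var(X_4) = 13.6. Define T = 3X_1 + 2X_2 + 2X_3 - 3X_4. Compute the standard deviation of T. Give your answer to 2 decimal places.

20.62

By independence, var(T) = (3)²var(X_1) + (2)²var(X_2) + (2)²var(X_3) + (-3)²var(X_4)
= (3)²·17.5 + (2)²·33.5 + (2)²·2.8 + (-3)²·13.6 = 425.1
sd(T) = √425.1 ≈ 20.62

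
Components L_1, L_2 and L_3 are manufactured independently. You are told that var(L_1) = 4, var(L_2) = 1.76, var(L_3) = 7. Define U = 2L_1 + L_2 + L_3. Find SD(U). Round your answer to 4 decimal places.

By independence, var(U) = (2)²var(L_1) + (1)²var(L_2) + (1)²var(L_3)
= (2)²·4 + (1)²·1.76 + (1)²·7 = 24.76
SD(U) = √24.76 ≈ 4.9759

4.9759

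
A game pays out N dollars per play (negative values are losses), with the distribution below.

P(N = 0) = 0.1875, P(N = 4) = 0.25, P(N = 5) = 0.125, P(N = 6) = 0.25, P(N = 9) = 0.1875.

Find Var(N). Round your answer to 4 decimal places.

E[N] = (0)(0.1875) + (4)(0.25) + (5)(0.125) + (6)(0.25) + (9)(0.1875) = 4.8125
E[N²] = (0)²(0.1875) + (4)²(0.25) + (5)²(0.125) + (6)²(0.25) + (9)²(0.1875) = 31.3125
Var(N) = E[N²] − (E[N])² = 31.3125 − (4.8125)² = 8.15234375

8.1523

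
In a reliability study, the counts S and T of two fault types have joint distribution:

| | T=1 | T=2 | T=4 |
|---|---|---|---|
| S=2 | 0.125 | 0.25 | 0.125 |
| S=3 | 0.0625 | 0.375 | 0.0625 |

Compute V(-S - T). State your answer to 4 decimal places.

1.0898

E[S] = 2.5,  E[T] = 2.1875,  E[ST] = 5.4375
V(S) = 6.5 − (2.5)² = 0.25;  V(T) = 5.6875 − (2.1875)² = 0.90234375
cov(S,T) = 5.4375 − (2.5)(2.1875) = -0.03125
V(-S - T) = (-1)²·0.25 + (-1)²·0.90234375 + 2·(-1)·(-1)·-0.03125 = 1.08984375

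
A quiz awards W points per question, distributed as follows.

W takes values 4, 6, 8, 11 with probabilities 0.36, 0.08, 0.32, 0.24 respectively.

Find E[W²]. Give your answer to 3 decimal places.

58.160

E[W²] = (4)²(0.36) + (6)²(0.08) + (8)²(0.32) + (11)²(0.24) = 58.16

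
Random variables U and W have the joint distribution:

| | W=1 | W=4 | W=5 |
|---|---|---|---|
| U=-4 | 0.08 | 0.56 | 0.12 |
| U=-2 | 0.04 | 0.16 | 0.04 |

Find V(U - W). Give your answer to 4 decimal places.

E[U] = -3.52,  E[W] = 3.8,  E[UW] = -13.44
V(U) = 13.12 − (-3.52)² = 0.7296;  V(W) = 15.64 − (3.8)² = 1.2
cov(U,W) = -13.44 − (-3.52)(3.8) = -0.064
V(U - W) = (1)²·0.7296 + (-1)²·1.2 + 2·(1)·(-1)·-0.064 = 2.0576

2.0576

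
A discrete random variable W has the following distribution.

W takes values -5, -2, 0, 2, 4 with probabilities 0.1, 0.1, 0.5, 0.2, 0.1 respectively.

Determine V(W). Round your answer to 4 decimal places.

E[W] = (-5)(0.1) + (-2)(0.1) + (0)(0.5) + (2)(0.2) + (4)(0.1) = 0.1
E[W²] = (-5)²(0.1) + (-2)²(0.1) + (0)²(0.5) + (2)²(0.2) + (4)²(0.1) = 5.3
V(W) = E[W²] − (E[W])² = 5.3 − (0.1)² = 5.29

5.2900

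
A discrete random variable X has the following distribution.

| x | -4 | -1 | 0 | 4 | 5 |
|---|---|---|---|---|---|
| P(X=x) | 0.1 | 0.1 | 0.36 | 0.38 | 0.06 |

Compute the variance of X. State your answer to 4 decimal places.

7.5376

E[X] = (-4)(0.1) + (-1)(0.1) + (0)(0.36) + (4)(0.38) + (5)(0.06) = 1.32
E[X²] = (-4)²(0.1) + (-1)²(0.1) + (0)²(0.36) + (4)²(0.38) + (5)²(0.06) = 9.28
Var(X) = E[X²] − (E[X])² = 9.28 − (1.32)² = 7.5376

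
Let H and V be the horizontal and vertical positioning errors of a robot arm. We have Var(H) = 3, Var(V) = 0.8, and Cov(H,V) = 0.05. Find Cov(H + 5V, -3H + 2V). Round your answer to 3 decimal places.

-1.650

Cov(H + 5V, -3H + 2V) = (1)(-3)Var(H) + (5)(2)Var(V) + [(1)(2) + (5)(-3)]Cov(H,V)
= -3·3 + 10·0.8 + -13·0.05 = -1.65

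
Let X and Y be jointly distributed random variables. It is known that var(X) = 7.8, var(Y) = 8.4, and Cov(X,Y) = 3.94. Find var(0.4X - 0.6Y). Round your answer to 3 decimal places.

2.381

var(0.4X - 0.6Y) = (0.4)²·var(X) + (-0.6)²·var(Y) + 2·(0.4)·(-0.6)·Cov(X,Y)
= 0.16·7.8 + 0.36·8.4 + -0.48·3.94 = 2.3808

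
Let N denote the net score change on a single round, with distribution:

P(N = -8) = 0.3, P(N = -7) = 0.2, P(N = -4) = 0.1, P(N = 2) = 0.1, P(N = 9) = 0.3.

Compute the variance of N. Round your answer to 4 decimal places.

53.6100

E[N] = (-8)(0.3) + (-7)(0.2) + (-4)(0.1) + (2)(0.1) + (9)(0.3) = -1.3
E[N²] = (-8)²(0.3) + (-7)²(0.2) + (-4)²(0.1) + (2)²(0.1) + (9)²(0.3) = 55.3
Var(N) = E[N²] − (E[N])² = 55.3 − (-1.3)² = 53.61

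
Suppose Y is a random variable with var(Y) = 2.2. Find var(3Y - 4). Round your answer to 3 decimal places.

19.800

var(3Y - 4) = (3)²·var(Y) = 9·2.2 = 19.8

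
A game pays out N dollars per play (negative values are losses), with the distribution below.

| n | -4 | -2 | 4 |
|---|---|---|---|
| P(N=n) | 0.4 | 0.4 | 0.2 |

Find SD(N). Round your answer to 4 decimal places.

2.9394

E[N] = (-4)(0.4) + (-2)(0.4) + (4)(0.2) = -1.6
E[N²] = (-4)²(0.4) + (-2)²(0.4) + (4)²(0.2) = 11.2
var(N) = E[N²] − (E[N])² = 11.2 − (-1.6)² = 8.64
SD(N) = √8.64 ≈ 2.9394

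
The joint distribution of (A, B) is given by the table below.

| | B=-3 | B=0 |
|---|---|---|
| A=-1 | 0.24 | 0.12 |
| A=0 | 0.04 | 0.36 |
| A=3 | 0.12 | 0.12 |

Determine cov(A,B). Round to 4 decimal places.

E[A] = 0.36,  E[B] = -1.2
E[AB] = -0.36
cov(A,B) = E[AB] − E[A]E[B] = -0.36 − (0.36)(-1.2) = 0.072

0.0720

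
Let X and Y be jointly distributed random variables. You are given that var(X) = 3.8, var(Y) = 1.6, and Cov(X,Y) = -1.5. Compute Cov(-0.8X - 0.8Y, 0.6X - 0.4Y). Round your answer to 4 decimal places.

-1.0720

Cov(-0.8X - 0.8Y, 0.6X - 0.4Y) = (-0.8)(0.6)var(X) + (-0.8)(-0.4)var(Y) + [(-0.8)(-0.4) + (-0.8)(0.6)]Cov(X,Y)
= -0.48·3.8 + 0.32·1.6 + -0.16·-1.5 = -1.072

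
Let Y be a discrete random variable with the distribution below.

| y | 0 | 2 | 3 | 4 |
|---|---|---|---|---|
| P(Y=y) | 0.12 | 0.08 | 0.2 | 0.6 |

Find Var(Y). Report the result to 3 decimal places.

E[Y] = (0)(0.12) + (2)(0.08) + (3)(0.2) + (4)(0.6) = 3.16
E[Y²] = (0)²(0.12) + (2)²(0.08) + (3)²(0.2) + (4)²(0.6) = 11.72
Var(Y) = E[Y²] − (E[Y])² = 11.72 − (3.16)² = 1.7344

1.734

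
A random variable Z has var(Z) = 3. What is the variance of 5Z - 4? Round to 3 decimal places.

var(5Z - 4) = (5)²·var(Z) = 25·3 = 75

75.000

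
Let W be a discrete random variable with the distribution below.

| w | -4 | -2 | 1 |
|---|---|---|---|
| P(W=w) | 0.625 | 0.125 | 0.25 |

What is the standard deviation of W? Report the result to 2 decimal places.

2.12

E[W] = (-4)(0.625) + (-2)(0.125) + (1)(0.25) = -2.5
E[W²] = (-4)²(0.625) + (-2)²(0.125) + (1)²(0.25) = 10.75
Var(W) = E[W²] − (E[W])² = 10.75 − (-2.5)² = 4.5
SD(W) = √4.5 ≈ 2.12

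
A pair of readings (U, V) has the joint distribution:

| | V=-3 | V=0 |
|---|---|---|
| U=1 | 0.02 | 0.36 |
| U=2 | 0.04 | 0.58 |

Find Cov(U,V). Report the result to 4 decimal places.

E[U] = 1.62,  E[V] = -0.18
E[UV] = -0.3
Cov(U,V) = E[UV] − E[U]E[V] = -0.3 − (1.62)(-0.18) = -0.0084

-0.0084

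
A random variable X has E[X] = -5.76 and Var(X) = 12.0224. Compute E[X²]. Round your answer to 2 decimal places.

E[X²] = Var(X) + (E[X])² = 12.0224 + (-5.76)² = 45.2

45.20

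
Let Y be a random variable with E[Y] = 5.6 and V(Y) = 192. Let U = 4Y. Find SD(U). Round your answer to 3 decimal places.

55.426

V(4Y) = (4)²·192 = 3072
SD(U) = √3072 ≈ 55.426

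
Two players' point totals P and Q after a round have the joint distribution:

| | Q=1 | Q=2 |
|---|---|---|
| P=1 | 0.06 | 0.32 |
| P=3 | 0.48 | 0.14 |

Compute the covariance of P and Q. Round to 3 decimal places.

E[P] = 2.24,  E[Q] = 1.46
E[PQ] = 2.98
Cov(P,Q) = E[PQ] − E[P]E[Q] = 2.98 − (2.24)(1.46) = -0.2904

-0.290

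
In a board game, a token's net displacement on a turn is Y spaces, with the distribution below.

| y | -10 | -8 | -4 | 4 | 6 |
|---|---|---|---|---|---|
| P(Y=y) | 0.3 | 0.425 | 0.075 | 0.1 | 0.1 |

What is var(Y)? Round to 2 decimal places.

E[Y] = (-10)(0.3) + (-8)(0.425) + (-4)(0.075) + (4)(0.1) + (6)(0.1) = -5.7
E[Y²] = (-10)²(0.3) + (-8)²(0.425) + (-4)²(0.075) + (4)²(0.1) + (6)²(0.1) = 63.6
var(Y) = E[Y²] − (E[Y])² = 63.6 − (-5.7)² = 31.11

31.11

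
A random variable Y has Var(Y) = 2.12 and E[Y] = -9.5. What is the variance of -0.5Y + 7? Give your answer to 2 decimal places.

0.53

Var(-0.5Y + 7) = (-0.5)²·Var(Y) = 0.25·2.12 = 0.53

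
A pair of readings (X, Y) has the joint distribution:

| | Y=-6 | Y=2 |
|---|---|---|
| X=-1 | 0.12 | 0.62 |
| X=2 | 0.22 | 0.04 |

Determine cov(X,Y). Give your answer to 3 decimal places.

E[X] = -0.22,  E[Y] = -0.72
E[XY] = -3
cov(X,Y) = E[XY] − E[X]E[Y] = -3 − (-0.22)(-0.72) = -3.1584

-3.158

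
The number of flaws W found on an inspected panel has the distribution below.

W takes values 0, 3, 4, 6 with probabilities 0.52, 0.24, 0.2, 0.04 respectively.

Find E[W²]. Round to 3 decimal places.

E[W²] = (0)²(0.52) + (3)²(0.24) + (4)²(0.2) + (6)²(0.04) = 6.8

6.800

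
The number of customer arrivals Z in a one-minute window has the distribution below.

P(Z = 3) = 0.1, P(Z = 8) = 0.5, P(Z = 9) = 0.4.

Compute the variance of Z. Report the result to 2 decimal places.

E[Z] = (3)(0.1) + (8)(0.5) + (9)(0.4) = 7.9
E[Z²] = (3)²(0.1) + (8)²(0.5) + (9)²(0.4) = 65.3
Var(Z) = E[Z²] − (E[Z])² = 65.3 − (7.9)² = 2.89

2.89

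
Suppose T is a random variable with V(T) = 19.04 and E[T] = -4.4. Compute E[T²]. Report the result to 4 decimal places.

38.4000

E[T²] = V(T) + (E[T])² = 19.04 + (-4.4)² = 38.4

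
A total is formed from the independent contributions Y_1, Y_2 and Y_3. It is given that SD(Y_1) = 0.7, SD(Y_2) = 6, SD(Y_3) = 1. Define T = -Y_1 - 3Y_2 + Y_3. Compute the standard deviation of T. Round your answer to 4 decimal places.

Var(Y_1) = 0.49, Var(Y_2) = 36, Var(Y_3) = 1
By independence, Var(T) = (-1)²Var(Y_1) + (-3)²Var(Y_2) + (1)²Var(Y_3)
= (-1)²·0.49 + (-3)²·36 + (1)²·1 = 325.49
SD(T) = √325.49 ≈ 18.0413

18.0413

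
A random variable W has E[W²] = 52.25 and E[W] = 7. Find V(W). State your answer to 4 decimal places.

3.2500

V(W) = 52.25 − (7)² = 3.25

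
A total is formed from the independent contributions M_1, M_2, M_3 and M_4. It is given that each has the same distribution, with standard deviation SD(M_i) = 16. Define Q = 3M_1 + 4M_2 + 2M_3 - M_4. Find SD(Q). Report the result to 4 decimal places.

Var(M_i) = (16)² = 256
By independence, Var(Q) = (3)²Var(M_1) + (4)²Var(M_2) + (2)²Var(M_3) + (-1)²Var(M_4)
= (3)²·256 + (4)²·256 + (2)²·256 + (-1)²·256 = 7680
SD(Q) = √7680 ≈ 87.6356

87.6356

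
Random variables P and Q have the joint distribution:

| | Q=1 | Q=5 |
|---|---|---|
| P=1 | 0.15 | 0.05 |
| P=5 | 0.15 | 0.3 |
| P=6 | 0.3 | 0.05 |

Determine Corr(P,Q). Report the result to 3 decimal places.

0.033

E[P] = 4.55,  E[Q] = 2.6
E[PQ] = 11.95
Cov(P,Q) = E[PQ] − E[P]E[Q] = 11.95 − (4.55)(2.6) = 0.12
var(P) = 3.3475,  var(Q) = 3.84
ρ = 0.12 / √(3.3475·3.84) ≈ 0.033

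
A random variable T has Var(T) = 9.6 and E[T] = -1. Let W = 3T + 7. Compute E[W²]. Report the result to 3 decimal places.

102.400

E[3T + 7] = 3·-1 + 7 = 4
Var(3T + 7) = (3)²·9.6 = 86.4
E[W²] = Var(W) + (E[W])² = 86.4 + (4)² = 102.4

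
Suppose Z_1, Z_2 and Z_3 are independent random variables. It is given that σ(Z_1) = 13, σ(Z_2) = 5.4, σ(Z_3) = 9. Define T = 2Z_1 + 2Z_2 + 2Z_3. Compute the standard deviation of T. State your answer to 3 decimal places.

33.416

V(Z_1) = 169, V(Z_2) = 29.16, V(Z_3) = 81
By independence, V(T) = (2)²V(Z_1) + (2)²V(Z_2) + (2)²V(Z_3)
= (2)²·169 + (2)²·29.16 + (2)²·81 = 1116.64
σ(T) = √1116.64 ≈ 33.416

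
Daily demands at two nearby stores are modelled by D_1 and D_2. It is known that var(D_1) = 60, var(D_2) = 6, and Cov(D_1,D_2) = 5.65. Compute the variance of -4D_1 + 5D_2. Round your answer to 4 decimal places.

884.0000

var(-4D_1 + 5D_2) = (-4)²·var(D_1) + (5)²·var(D_2) + 2·(-4)·(5)·Cov(D_1,D_2)
= 16·60 + 25·6 + -40·5.65 = 884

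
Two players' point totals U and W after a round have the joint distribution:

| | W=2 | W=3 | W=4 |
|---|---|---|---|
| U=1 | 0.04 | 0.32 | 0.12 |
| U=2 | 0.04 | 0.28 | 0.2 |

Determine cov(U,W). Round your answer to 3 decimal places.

0.035

E[U] = 1.52,  E[W] = 3.24
E[UW] = 4.96
cov(U,W) = E[UW] − E[U]E[W] = 4.96 − (1.52)(3.24) = 0.0352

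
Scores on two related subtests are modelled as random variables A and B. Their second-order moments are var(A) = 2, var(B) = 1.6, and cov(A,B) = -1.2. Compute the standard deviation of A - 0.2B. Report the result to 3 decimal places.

var(A - 0.2B) = (1)²·var(A) + (-0.2)²·var(B) + 2·(1)·(-0.2)·cov(A,B)
= 1·2 + 0.04·1.6 + -0.4·-1.2 = 2.544
SD(A - 0.2B) = √2.544 ≈ 1.595

1.595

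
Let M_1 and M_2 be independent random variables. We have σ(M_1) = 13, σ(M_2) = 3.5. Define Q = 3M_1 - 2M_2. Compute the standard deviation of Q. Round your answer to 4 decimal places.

Var(M_1) = 169, Var(M_2) = 12.25
By independence, Var(Q) = (3)²Var(M_1) + (-2)²Var(M_2)
= (3)²·169 + (-2)²·12.25 = 1570
σ(Q) = √1570 ≈ 39.6232

39.6232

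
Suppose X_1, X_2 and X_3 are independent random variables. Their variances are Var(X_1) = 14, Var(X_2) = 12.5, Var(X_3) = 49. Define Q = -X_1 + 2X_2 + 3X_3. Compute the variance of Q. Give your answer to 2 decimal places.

505.00

By independence, Var(Q) = (-1)²Var(X_1) + (2)²Var(X_2) + (3)²Var(X_3)
= (-1)²·14 + (2)²·12.5 + (3)²·49 = 505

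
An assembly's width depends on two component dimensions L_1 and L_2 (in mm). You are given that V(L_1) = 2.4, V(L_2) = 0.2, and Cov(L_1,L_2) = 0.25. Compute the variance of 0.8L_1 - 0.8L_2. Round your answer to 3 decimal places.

1.344

V(0.8L_1 - 0.8L_2) = (0.8)²·V(L_1) + (-0.8)²·V(L_2) + 2·(0.8)·(-0.8)·Cov(L_1,L_2)
= 0.64·2.4 + 0.64·0.2 + -1.28·0.25 = 1.344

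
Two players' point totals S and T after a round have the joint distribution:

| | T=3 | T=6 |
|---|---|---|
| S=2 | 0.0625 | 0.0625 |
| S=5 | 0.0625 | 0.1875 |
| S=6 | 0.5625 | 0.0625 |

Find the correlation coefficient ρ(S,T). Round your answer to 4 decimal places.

E[S] = 5.25,  E[T] = 3.9375
E[ST] = 20.0625
Cov(S,T) = E[ST] − E[S]E[T] = 20.0625 − (5.25)(3.9375) = -0.609375
V(S) = 1.6875,  V(T) = 1.93359375
ρ = -0.609375 / √(1.6875·1.93359375) ≈ -0.3373

-0.3373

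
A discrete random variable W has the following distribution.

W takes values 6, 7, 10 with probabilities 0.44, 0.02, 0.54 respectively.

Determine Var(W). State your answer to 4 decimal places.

3.9076

E[W] = (6)(0.44) + (7)(0.02) + (10)(0.54) = 8.18
E[W²] = (6)²(0.44) + (7)²(0.02) + (10)²(0.54) = 70.82
Var(W) = E[W²] − (E[W])² = 70.82 − (8.18)² = 3.9076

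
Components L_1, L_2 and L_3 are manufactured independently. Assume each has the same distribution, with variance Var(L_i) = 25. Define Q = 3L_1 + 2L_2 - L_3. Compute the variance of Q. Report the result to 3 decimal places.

350.000

By independence, Var(Q) = (3)²Var(L_1) + (2)²Var(L_2) + (-1)²Var(L_3)
= (3)²·25 + (2)²·25 + (-1)²·25 = 350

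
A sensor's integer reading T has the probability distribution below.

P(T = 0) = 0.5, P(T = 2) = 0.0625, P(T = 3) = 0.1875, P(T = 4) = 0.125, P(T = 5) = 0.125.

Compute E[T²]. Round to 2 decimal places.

E[T²] = (0)²(0.5) + (2)²(0.0625) + (3)²(0.1875) + (4)²(0.125) + (5)²(0.125) = 7.0625

7.06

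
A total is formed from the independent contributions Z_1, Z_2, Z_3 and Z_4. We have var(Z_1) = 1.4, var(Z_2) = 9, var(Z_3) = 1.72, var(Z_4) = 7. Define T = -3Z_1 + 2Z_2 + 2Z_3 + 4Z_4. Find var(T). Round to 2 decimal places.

167.48

By independence, var(T) = (-3)²var(Z_1) + (2)²var(Z_2) + (2)²var(Z_3) + (4)²var(Z_4)
= (-3)²·1.4 + (2)²·9 + (2)²·1.72 + (4)²·7 = 167.48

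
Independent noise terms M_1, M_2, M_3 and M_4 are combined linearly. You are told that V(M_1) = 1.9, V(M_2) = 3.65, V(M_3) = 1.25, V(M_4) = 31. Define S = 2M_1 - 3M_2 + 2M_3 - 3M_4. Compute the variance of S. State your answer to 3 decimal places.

By independence, V(S) = (2)²V(M_1) + (-3)²V(M_2) + (2)²V(M_3) + (-3)²V(M_4)
= (2)²·1.9 + (-3)²·3.65 + (2)²·1.25 + (-3)²·31 = 324.45

324.450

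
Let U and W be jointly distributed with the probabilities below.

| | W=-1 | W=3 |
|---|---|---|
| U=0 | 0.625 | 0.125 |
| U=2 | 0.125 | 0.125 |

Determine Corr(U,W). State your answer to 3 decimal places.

E[U] = 0.5,  E[W] = 0
E[UW] = 0.5
Cov(U,W) = E[UW] − E[U]E[W] = 0.5 − (0.5)(0) = 0.5
Var(U) = 0.75,  Var(W) = 3
ρ = 0.5 / √(0.75·3) ≈ 0.333

0.333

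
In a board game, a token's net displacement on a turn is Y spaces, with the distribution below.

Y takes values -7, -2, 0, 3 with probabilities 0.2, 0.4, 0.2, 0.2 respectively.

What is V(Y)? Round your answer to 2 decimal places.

E[Y] = (-7)(0.2) + (-2)(0.4) + (0)(0.2) + (3)(0.2) = -1.6
E[Y²] = (-7)²(0.2) + (-2)²(0.4) + (0)²(0.2) + (3)²(0.2) = 13.2
V(Y) = E[Y²] − (E[Y])² = 13.2 − (-1.6)² = 10.64

10.64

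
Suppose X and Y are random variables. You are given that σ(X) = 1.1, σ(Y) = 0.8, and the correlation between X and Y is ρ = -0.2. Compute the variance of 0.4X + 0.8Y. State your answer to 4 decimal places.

Var(X) = (1.1)² = 1.21;  Var(Y) = (0.8)² = 0.64
Cov(X,Y) = ρ·σ(X)·σ(Y) = -0.2·1.1·0.8 = -0.176
Var(0.4X + 0.8Y) = (0.4)²·Var(X) + (0.8)²·Var(Y) + 2·(0.4)·(0.8)·Cov(X,Y)
= 0.16·1.21 + 0.64·0.64 + 0.64·-0.176 = 0.49056

0.4906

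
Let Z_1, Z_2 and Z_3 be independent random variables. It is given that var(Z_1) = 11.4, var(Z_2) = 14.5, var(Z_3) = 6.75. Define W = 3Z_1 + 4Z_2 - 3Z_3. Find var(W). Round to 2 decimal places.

395.35

By independence, var(W) = (3)²var(Z_1) + (4)²var(Z_2) + (-3)²var(Z_3)
= (3)²·11.4 + (4)²·14.5 + (-3)²·6.75 = 395.35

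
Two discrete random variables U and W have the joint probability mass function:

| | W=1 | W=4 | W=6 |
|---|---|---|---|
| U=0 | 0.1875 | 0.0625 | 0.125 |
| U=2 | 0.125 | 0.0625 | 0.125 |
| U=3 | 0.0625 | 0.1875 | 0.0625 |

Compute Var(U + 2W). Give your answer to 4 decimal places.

E[U] = 1.5625,  E[W] = 3.5,  E[UW] = 5.8125
Var(U) = 4.0625 − (1.5625)² = 1.62109375;  Var(W) = 16.625 − (3.5)² = 4.375
Cov(U,W) = 5.8125 − (1.5625)(3.5) = 0.34375
Var(U + 2W) = (1)²·1.62109375 + (2)²·4.375 + 2·(1)·(2)·0.34375 = 20.49609375

20.4961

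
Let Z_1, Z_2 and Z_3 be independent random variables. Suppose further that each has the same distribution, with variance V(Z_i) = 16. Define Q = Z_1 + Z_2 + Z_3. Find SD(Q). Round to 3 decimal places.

By independence, V(Q) = (1)²V(Z_1) + (1)²V(Z_2) + (1)²V(Z_3)
= (1)²·16 + (1)²·16 + (1)²·16 = 48
SD(Q) = √48 ≈ 6.928

6.928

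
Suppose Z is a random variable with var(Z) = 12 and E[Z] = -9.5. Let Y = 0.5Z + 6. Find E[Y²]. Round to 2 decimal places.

4.56

E[0.5Z + 6] = 0.5·-9.5 + 6 = 1.25
var(0.5Z + 6) = (0.5)²·12 = 3
E[Y²] = var(Y) + (E[Y])² = 3 + (1.25)² = 4.5625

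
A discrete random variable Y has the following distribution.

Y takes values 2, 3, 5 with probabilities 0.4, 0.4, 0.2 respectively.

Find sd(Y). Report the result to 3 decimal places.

1.095

E[Y] = (2)(0.4) + (3)(0.4) + (5)(0.2) = 3
E[Y²] = (2)²(0.4) + (3)²(0.4) + (5)²(0.2) = 10.2
V(Y) = E[Y²] − (E[Y])² = 10.2 − (3)² = 1.2
sd(Y) = √1.2 ≈ 1.095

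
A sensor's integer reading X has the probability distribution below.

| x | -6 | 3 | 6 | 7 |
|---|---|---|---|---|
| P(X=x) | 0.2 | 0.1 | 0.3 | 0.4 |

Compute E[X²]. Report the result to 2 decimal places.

38.50

E[X²] = (-6)²(0.2) + (3)²(0.1) + (6)²(0.3) + (7)²(0.4) = 38.5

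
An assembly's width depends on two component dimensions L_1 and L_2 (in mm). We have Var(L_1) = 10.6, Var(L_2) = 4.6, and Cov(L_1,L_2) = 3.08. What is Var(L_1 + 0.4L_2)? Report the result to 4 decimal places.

13.8000

Var(L_1 + 0.4L_2) = (1)²·Var(L_1) + (0.4)²·Var(L_2) + 2·(1)·(0.4)·Cov(L_1,L_2)
= 1·10.6 + 0.16·4.6 + 0.8·3.08 = 13.8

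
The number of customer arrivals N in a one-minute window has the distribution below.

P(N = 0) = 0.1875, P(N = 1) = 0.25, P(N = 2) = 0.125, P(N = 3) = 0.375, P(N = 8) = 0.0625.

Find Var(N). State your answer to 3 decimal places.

3.609

E[N] = (0)(0.1875) + (1)(0.25) + (2)(0.125) + (3)(0.375) + (8)(0.0625) = 2.125
E[N²] = (0)²(0.1875) + (1)²(0.25) + (2)²(0.125) + (3)²(0.375) + (8)²(0.0625) = 8.125
Var(N) = E[N²] − (E[N])² = 8.125 − (2.125)² = 3.609375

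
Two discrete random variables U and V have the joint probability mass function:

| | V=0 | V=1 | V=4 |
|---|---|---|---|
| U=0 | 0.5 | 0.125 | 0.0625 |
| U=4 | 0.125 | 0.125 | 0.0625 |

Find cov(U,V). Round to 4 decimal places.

E[U] = 1.25,  E[V] = 0.75
E[UV] = 1.5
cov(U,V) = E[UV] − E[U]E[V] = 1.5 − (1.25)(0.75) = 0.5625

0.5625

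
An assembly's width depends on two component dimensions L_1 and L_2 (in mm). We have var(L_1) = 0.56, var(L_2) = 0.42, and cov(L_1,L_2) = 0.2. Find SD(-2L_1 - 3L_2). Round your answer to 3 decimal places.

var(-2L_1 - 3L_2) = (-2)²·var(L_1) + (-3)²·var(L_2) + 2·(-2)·(-3)·cov(L_1,L_2)
= 4·0.56 + 9·0.42 + 12·0.2 = 8.42
SD(-2L_1 - 3L_2) = √8.42 ≈ 2.902

2.902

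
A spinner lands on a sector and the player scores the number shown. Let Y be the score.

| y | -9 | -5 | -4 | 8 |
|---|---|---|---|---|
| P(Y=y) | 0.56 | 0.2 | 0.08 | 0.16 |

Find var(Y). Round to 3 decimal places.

36.074

E[Y] = (-9)(0.56) + (-5)(0.2) + (-4)(0.08) + (8)(0.16) = -5.08
E[Y²] = (-9)²(0.56) + (-5)²(0.2) + (-4)²(0.08) + (8)²(0.16) = 61.88
var(Y) = E[Y²] − (E[Y])² = 61.88 − (-5.08)² = 36.0736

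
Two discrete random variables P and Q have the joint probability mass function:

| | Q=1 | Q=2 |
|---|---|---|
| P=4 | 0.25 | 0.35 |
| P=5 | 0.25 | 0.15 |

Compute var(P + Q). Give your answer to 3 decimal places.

0.390

E[P] = 4.4,  E[Q] = 1.5,  E[PQ] = 6.55
var(P) = 19.6 − (4.4)² = 0.24;  var(Q) = 2.5 − (1.5)² = 0.25
Cov(P,Q) = 6.55 − (4.4)(1.5) = -0.05
var(P + Q) = (1)²·0.24 + (1)²·0.25 + 2·(1)·(1)·-0.05 = 0.39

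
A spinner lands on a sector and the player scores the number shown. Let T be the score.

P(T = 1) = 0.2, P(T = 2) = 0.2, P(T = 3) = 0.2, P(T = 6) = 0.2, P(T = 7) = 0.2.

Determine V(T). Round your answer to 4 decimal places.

5.3600

E[T] = (1)(0.2) + (2)(0.2) + (3)(0.2) + (6)(0.2) + (7)(0.2) = 3.8
E[T²] = (1)²(0.2) + (2)²(0.2) + (3)²(0.2) + (6)²(0.2) + (7)²(0.2) = 19.8
V(T) = E[T²] − (E[T])² = 19.8 − (3.8)² = 5.36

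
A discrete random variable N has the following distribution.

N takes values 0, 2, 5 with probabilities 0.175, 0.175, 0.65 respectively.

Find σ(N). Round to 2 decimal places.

E[N] = (0)(0.175) + (2)(0.175) + (5)(0.65) = 3.6
E[N²] = (0)²(0.175) + (2)²(0.175) + (5)²(0.65) = 16.95
var(N) = E[N²] − (E[N])² = 16.95 − (3.6)² = 3.99
σ(N) = √3.99 ≈ 2.00

2.00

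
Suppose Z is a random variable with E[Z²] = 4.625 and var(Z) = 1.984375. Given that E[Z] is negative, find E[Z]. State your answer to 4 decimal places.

-1.6250

(E[Z])² = E[Z²] − var(Z) = 4.625 − 1.984375 = 2.640625
E[Z] = −√2.640625 = -1.625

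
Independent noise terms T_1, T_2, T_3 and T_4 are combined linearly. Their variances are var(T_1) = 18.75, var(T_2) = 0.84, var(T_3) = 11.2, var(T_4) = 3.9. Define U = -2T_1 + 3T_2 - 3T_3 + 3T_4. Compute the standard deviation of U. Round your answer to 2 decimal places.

14.78

By independence, var(U) = (-2)²var(T_1) + (3)²var(T_2) + (-3)²var(T_3) + (3)²var(T_4)
= (-2)²·18.75 + (3)²·0.84 + (-3)²·11.2 + (3)²·3.9 = 218.46
σ(U) = √218.46 ≈ 14.78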